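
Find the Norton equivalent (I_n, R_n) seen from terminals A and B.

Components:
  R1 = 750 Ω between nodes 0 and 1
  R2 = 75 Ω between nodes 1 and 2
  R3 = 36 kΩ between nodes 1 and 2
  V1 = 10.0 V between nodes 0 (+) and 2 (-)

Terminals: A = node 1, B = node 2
Find the Thévenin equivalent first; then I_n = V_th/R_th and R_n = R_th.
Step 1 — V_th is the open-circuit voltage V_A - V_B (nothing connected across the terminals).
Nodal analysis, taking node 2 as the 0 V reference.
Source V1 fixes V_0 = 10 V.
KCL at each unknown node (sum of currents leaving = 0; resistances in Ω):
  Node 1: (V_1 - 10)/750 + (V_1 - 0)/75 + (V_1 - 0)/36000 = 0
Collecting terms: 0.01469 × V_1 = 0.01333  =>  V_1 = 0.9074 V
V_th = V_1 - V_2 = 0.9074 - 0 = 0.9074 V
Step 2 — R_th: zero the source — replace V1 by a short circuit (node 2 merges into node 0) — and find the resistance seen between A (node 1) and B (node 0).
Reduce the network between node 1 (A) and node 0 (B) by series/parallel combination:
  Rp1 = R1 ‖ R2 ‖ R3 (parallel, all between nodes 0 and 1) = 1/(1/750 + 1/75 + 1/36000) = 68.05 Ω
R_th = 68.05 Ω
I_n = V_th/R_th = 0.9074/68.05 = 0.01333 A, and R_n = R_th = 68.05 Ω

Final answer: I_n = 0.01333 A, R_n = 68.05 Ω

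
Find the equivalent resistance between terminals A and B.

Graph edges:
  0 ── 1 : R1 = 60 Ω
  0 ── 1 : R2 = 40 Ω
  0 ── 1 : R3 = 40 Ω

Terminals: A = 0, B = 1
Reduce the network between node 0 (A) and node 1 (B) by series/parallel combination:
  Rp1 = R1 ‖ R2 ‖ R3 (parallel, all between nodes 0 and 1) = 1/(1/60 + 1/40 + 1/40) = 15 Ω
R_eq = 15 Ω

Final answer: 15 Ω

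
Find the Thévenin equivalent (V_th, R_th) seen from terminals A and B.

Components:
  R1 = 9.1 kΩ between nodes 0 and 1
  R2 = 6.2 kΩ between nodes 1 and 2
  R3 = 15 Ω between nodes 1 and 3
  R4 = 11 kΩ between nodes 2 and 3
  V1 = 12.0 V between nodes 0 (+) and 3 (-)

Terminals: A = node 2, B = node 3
Step 1 — V_th is the open-circuit voltage V_A - V_B (nothing connected across the terminals).
Nodal analysis, taking node 3 as the 0 V reference.
Source V1 fixes V_0 = 12 V.
KCL at each unknown node (sum of currents leaving = 0; resistances in Ω):
  Node 1: (V_1 - 12)/9100 + (V_1 - V_2)/6200 + (V_1 - 0)/15 = 0
  Node 2: (V_2 - V_1)/6200 + (V_2 - 0)/11000 = 0
Collecting terms (coefficients in siemens):
  0.06694·V_1 - 0.0001613·V_2 = 0.001319
  0.0002522·V_2 - 0.0001613·V_1 = 0
Determinant D = (0.06694)(0.0002522) - (-0.0001613)(-0.0001613) = 0.00001686
V_1 = [(0.001319)(0.0002522) - (-0.0001613)(0)]/D = 0.01973 V
V_2 = [(0.06694)(0) - (0.001319)(-0.0001613)]/D = 0.01262 V
V_th = V_2 - V_3 = 0.01262 - 0 = 0.01262 V
Step 2 — R_th: zero the source — replace V1 by a short circuit (node 3 merges into node 0) — and find the resistance seen between A (node 2) and B (node 0).
Reduce the network between node 2 (A) and node 0 (B) by series/parallel combination:
  Rp1 = R1 ‖ R3 (parallel, both between nodes 0 and 1) = 1/(1/9100 + 1/15) = 14.98 Ω
  Rs1 = R2 + Rp1 (series, joined only at node 1) = 6200 + 14.98 = 6215 Ω
  Rp2 = R4 ‖ Rs1 (parallel, both between nodes 0 and 2) = 1/(1/11000 + 1/6215) = 3971 Ω
R_th = 3.971 kΩ

Final answer: V_th = 0.01262 V, R_th = 3.971 kΩ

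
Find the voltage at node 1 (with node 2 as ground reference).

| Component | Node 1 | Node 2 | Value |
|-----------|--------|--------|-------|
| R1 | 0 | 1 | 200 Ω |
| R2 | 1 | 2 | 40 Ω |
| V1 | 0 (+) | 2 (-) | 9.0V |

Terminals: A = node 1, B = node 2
Nodal analysis, taking node 2 as the 0 V reference.
Source V1 fixes V_0 = 9 V.
KCL at each unknown node (sum of currents leaving = 0; resistances in Ω):
  Node 1: (V_1 - 9)/200 + (V_1 - 0)/40 = 0
Collecting terms: 0.03 × V_1 = 0.045  =>  V_1 = 1.5 V
The requested potential is V_1 = 1.5 V.

Final answer: V_1 = 1.5 V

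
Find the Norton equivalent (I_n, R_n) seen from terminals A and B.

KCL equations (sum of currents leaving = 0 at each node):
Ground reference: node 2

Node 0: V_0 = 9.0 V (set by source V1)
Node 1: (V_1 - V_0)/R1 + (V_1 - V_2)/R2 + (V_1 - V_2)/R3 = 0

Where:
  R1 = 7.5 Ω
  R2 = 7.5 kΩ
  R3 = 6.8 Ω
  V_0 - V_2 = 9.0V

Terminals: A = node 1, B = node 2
Find the Thévenin equivalent first; then I_n = V_th/R_th and R_n = R_th.
Step 1 — V_th is the open-circuit voltage V_A - V_B (nothing connected across the terminals).
Nodal analysis, taking node 2 as the 0 V reference.
Source V1 fixes V_0 = 9 V.
KCL at each unknown node (sum of currents leaving = 0; resistances in Ω):
  Node 1: (V_1 - 9)/7.5 + (V_1 - 0)/7500 + (V_1 - 0)/6.8 = 0
Collecting terms: 0.2805 × V_1 = 1.2  =>  V_1 = 4.278 V
V_th = V_1 - V_2 = 4.278 - 0 = 4.278 V
Step 2 — R_th: zero the source — replace V1 by a short circuit (node 2 merges into node 0) — and find the resistance seen between A (node 1) and B (node 0).
Reduce the network between node 1 (A) and node 0 (B) by series/parallel combination:
  Rp1 = R1 ‖ R2 ‖ R3 (parallel, all between nodes 0 and 1) = 1/(1/7.5 + 1/7500 + 1/6.8) = 3.565 Ω
R_th = 3.565 Ω
I_n = V_th/R_th = 4.278/3.565 = 1.2 A, and R_n = R_th = 3.565 Ω

Final answer: I_n = 1.2 A, R_n = 3.565 Ω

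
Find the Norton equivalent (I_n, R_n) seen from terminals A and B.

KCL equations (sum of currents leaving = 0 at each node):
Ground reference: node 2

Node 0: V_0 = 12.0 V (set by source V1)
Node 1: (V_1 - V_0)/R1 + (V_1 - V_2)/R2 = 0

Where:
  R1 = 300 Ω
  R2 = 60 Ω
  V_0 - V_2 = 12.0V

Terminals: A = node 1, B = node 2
Find the Thévenin equivalent first; then I_n = V_th/R_th and R_n = R_th.
Step 1 — V_th is the open-circuit voltage V_A - V_B (nothing connected across the terminals).
Nodal analysis, taking node 2 as the 0 V reference.
Source V1 fixes V_0 = 12 V.
KCL at each unknown node (sum of currents leaving = 0; resistances in Ω):
  Node 1: (V_1 - 12)/300 + (V_1 - 0)/60 = 0
Collecting terms: 0.02 × V_1 = 0.04  =>  V_1 = 2 V
V_th = V_1 - V_2 = 2 - 0 = 2 V
Step 2 — R_th: zero the source — replace V1 by a short circuit (node 2 merges into node 0) — and find the resistance seen between A (node 1) and B (node 0).
Reduce the network between node 1 (A) and node 0 (B) by series/parallel combination:
  Rp1 = R1 ‖ R2 (parallel, both between nodes 0 and 1) = 1/(1/300 + 1/60) = 50 Ω
R_th = 50 Ω
I_n = V_th/R_th = 2/50 = 0.04 A, and R_n = R_th = 50 Ω

Final answer: I_n = 0.04 A, R_n = 50 Ω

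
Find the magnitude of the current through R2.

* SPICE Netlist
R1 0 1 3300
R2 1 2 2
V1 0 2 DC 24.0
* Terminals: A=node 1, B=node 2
Nodal analysis, taking node 2 as the 0 V reference.
Source V1 fixes V_0 = 24 V.
KCL at each unknown node (sum of currents leaving = 0; resistances in Ω):
  Node 1: (V_1 - 24)/3300 + (V_1 - 0)/2 = 0
Collecting terms: 0.5003 × V_1 = 0.007273  =>  V_1 = 0.01454 V
I_R2 = (V_1 - V_2)/R2 = (0.01454 - 0)/2 = 0.007268 A
|I_R2| = 0.007268 A

Final answer: |I_R2| = 0.007268 A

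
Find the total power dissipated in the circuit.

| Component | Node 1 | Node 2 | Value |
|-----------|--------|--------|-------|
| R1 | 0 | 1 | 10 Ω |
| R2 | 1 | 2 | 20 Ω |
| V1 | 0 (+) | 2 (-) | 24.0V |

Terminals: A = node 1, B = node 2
Nodal analysis, taking node 2 as the 0 V reference.
Source V1 fixes V_0 = 24 V.
KCL at each unknown node (sum of currents leaving = 0; resistances in Ω):
  Node 1: (V_1 - 24)/10 + (V_1 - 0)/20 = 0
Collecting terms: 0.15 × V_1 = 2.4  =>  V_1 = 16 V
Power in each resistor, P = (ΔV)²/R:
  P_R1 = (24 - 16)²/10 = 6.4 W
  P_R2 = (16 - 0)²/20 = 12.8 W
P_total = P_R1 + P_R2 = 19.2 W

Final answer: 19.2 W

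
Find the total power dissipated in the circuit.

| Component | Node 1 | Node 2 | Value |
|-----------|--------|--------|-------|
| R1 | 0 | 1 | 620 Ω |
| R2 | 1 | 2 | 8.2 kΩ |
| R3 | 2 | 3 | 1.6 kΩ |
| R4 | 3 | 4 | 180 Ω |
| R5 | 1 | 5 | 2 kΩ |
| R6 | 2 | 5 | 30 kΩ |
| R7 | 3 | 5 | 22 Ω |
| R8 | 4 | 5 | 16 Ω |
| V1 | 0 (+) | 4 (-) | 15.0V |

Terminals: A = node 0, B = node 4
Nodal analysis, taking node 4 as the 0 V reference.
Source V1 fixes V_0 = 15 V.
KCL at each unknown node (sum of currents leaving = 0; resistances in Ω):
  Node 1: (V_1 - 15)/620 + (V_1 - V_2)/8200 + (V_1 - V_5)/2000 = 0
  Node 2: (V_2 - V_1)/8200 + (V_2 - V_3)/1600 + (V_2 - V_5)/30000 = 0
  Node 3: (V_3 - V_2)/1600 + (V_3 - 0)/180 + (V_3 - V_5)/22 = 0
  Node 5: (V_5 - V_1)/2000 + (V_5 - V_2)/30000 + (V_5 - V_3)/22 + (V_5 - 0)/16 = 0
Collecting terms (coefficients in siemens):
  0.002235·V_1 - 0.000122·V_2 - 0.0005·V_5 = 0.02419
  0.0007803·V_2 - 0.000122·V_1 - 0.000625·V_3 - 0.00003333·V_5 = 0
  0.05164·V_3 - 0.000625·V_2 - 0.04545·V_5 = 0
  0.1085·V_5 - 0.0005·V_1 - 0.00003333·V_2 - 0.04545·V_3 = 0
Solving these 4 simultaneous equations (Gaussian elimination) gives:
  V_1 = 10.95 V, V_2 = 1.799 V, V_3 = 0.1056 V, V_5 = 0.09525 V
Power in each resistor, P = (ΔV)²/R:
  P_R1 = (15 - 10.95)²/620 = 0.02652 W
  P_R2 = (10.95 - 1.799)²/8200 = 0.0102 W
  P_R3 = (1.799 - 0.1056)²/1600 = 0.001793 W
  P_R4 = (0.1056 - 0)²/180 = 0.00006199 W
  P_R5 = (10.95 - 0.09525)²/2000 = 0.05886 W
  P_R6 = (1.799 - 0.09525)²/30000 = 0.00009679 W
  P_R7 = (0.1056 - 0.09525)²/22 = 0.000004895 W
  P_R8 = (0 - 0.09525)²/16 = 0.0005671 W
P_total = P_R1 + P_R2 + P_R3 + P_R4 + P_R5 + P_R6 + P_R7 + P_R8 = 0.0981 W

Final answer: 0.0981 W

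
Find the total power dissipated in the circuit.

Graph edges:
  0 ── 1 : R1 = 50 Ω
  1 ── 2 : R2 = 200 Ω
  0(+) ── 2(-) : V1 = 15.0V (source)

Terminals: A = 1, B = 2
Nodal analysis, taking node 2 as the 0 V reference.
Source V1 fixes V_0 = 15 V.
KCL at each unknown node (sum of currents leaving = 0; resistances in Ω):
  Node 1: (V_1 - 15)/50 + (V_1 - 0)/200 = 0
Collecting terms: 0.025 × V_1 = 0.3  =>  V_1 = 12 V
Power in each resistor, P = (ΔV)²/R:
  P_R1 = (15 - 12)²/50 = 0.18 W
  P_R2 = (12 - 0)²/200 = 0.72 W
P_total = P_R1 + P_R2 = 0.9 W

Final answer: 0.9 W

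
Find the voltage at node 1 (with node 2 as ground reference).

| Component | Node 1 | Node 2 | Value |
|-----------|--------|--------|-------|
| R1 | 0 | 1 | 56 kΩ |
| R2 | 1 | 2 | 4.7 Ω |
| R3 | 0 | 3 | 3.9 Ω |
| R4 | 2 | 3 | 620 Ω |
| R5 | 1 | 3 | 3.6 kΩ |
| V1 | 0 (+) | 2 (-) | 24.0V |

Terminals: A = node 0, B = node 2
Nodal analysis, taking node 2 as the 0 V reference.
Source V1 fixes V_0 = 24 V.
KCL at each unknown node (sum of currents leaving = 0; resistances in Ω):
  Node 1: (V_1 - 24)/56000 + (V_1 - 0)/4.7 + (V_1 - V_3)/3600 = 0
  Node 3: (V_3 - 24)/3.9 + (V_3 - 0)/620 + (V_3 - V_1)/3600 = 0
Collecting terms (coefficients in siemens):
  0.2131·V_1 - 0.0002778·V_3 = 0.0004286
  0.2583·V_3 - 0.0002778·V_1 = 6.154
Determinant D = (0.2131)(0.2583) - (-0.0002778)(-0.0002778) = 0.05503
V_1 = [(0.0004286)(0.2583) - (-0.0002778)(6.154)]/D = 0.03307 V
V_3 = [(0.2131)(6.154) - (0.0004286)(-0.0002778)]/D = 23.82 V
The requested potential is V_1 = 0.03307 V.

Final answer: V_1 = 0.03307 V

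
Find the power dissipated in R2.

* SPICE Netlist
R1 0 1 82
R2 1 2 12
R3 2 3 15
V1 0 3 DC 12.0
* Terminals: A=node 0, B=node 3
Nodal analysis, taking node 3 as the 0 V reference.
Source V1 fixes V_0 = 12 V.
KCL at each unknown node (sum of currents leaving = 0; resistances in Ω):
  Node 1: (V_1 - 12)/82 + (V_1 - V_2)/12 = 0
  Node 2: (V_2 - V_1)/12 + (V_2 - 0)/15 = 0
Collecting terms (coefficients in siemens):
  0.09553·V_1 - 0.08333·V_2 = 0.1463
  0.15·V_2 - 0.08333·V_1 = 0
Determinant D = (0.09553)(0.15) - (-0.08333)(-0.08333) = 0.007385
V_1 = [(0.1463)(0.15) - (-0.08333)(0)]/D = 2.972 V
V_2 = [(0.09553)(0) - (0.1463)(-0.08333)]/D = 1.651 V
I_R2 = (V_1 - V_2)/R2 = (2.972 - 1.651)/12 = 0.1101 A
P_R2 = I_R2² × R2 = (0.1101)² × 12 = 0.1454 W

Final answer: 0.1454 W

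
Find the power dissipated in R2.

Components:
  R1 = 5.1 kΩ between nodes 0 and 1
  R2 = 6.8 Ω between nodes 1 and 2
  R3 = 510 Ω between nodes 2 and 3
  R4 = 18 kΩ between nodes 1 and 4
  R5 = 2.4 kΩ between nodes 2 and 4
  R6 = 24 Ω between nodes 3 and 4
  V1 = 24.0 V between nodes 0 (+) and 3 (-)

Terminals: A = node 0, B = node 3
Nodal analysis, taking node 3 as the 0 V reference.
Source V1 fixes V_0 = 24 V.
KCL at each unknown node (sum of currents leaving = 0; resistances in Ω):
  Node 1: (V_1 - 24)/5100 + (V_1 - V_2)/6.8 + (V_1 - V_4)/18000 = 0
  Node 2: (V_2 - V_1)/6.8 + (V_2 - 0)/510 + (V_2 - V_4)/2400 = 0
  Node 4: (V_4 - V_1)/18000 + (V_4 - V_2)/2400 + (V_4 - 0)/24 = 0
Collecting terms (coefficients in siemens):
  0.1473·V_1 - 0.1471·V_2 - 0.00005556·V_4 = 0.004706
  0.1494·V_2 - 0.1471·V_1 - 0.0004167·V_4 = 0
  0.04214·V_4 - 0.00005556·V_1 - 0.0004167·V_2 = 0
Solving these 3 simultaneous equations (Gaussian elimination) gives:
  V_1 = 1.82 V, V_2 = 1.791 V, V_4 = 0.02011 V
I_R2 = (V_1 - V_2)/R2 = (1.82 - 1.791)/6.8 = 0.004249 A
P_R2 = I_R2² × R2 = (0.004249)² × 6.8 = 0.0001228 W

Final answer: 0.0001228 W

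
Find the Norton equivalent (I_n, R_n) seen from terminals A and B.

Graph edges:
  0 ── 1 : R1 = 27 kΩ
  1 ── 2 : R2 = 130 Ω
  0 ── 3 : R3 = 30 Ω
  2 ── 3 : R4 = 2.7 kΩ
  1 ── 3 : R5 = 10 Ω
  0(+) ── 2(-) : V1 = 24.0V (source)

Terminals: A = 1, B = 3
Find the Thévenin equivalent first; then I_n = V_th/R_th and R_n = R_th.
Step 1 — V_th is the open-circuit voltage V_A - V_B (nothing connected across the terminals).
Nodal analysis, taking node 2 as the 0 V reference.
Source V1 fixes V_0 = 24 V.
KCL at each unknown node (sum of currents leaving = 0; resistances in Ω):
  Node 1: (V_1 - 24)/27000 + (V_1 - 0)/130 + (V_1 - V_3)/10 = 0
  Node 3: (V_3 - 24)/30 + (V_3 - 0)/2700 + (V_3 - V_1)/10 = 0
Collecting terms (coefficients in siemens):
  0.1077·V_1 - 0.1·V_3 = 0.0008889
  0.1337·V_3 - 0.1·V_1 = 0.8
Determinant D = (0.1077)(0.1337) - (-0.1)(-0.1) = 0.004404
V_1 = [(0.0008889)(0.1337) - (-0.1)(0.8)]/D = 18.19 V
V_3 = [(0.1077)(0.8) - (0.0008889)(-0.1)]/D = 19.59 V
V_th = V_1 - V_3 = 18.19 - 19.59 = -1.397 V
Step 2 — R_th: zero the source — replace V1 by a short circuit (node 2 merges into node 0) — and find the resistance seen between A (node 1) and B (node 3).
Reduce the network between node 1 (A) and node 3 (B) by series/parallel combination:
  Rp1 = R1 ‖ R2 (parallel, both between nodes 0 and 1) = 1/(1/27000 + 1/130) = 129.4 Ω
  Rp2 = R3 ‖ R4 (parallel, both between nodes 0 and 3) = 1/(1/30 + 1/2700) = 29.67 Ω
  Rs1 = Rp1 + Rp2 (series, joined only at node 0) = 129.4 + 29.67 = 159 Ω
  Rp3 = R5 ‖ Rs1 (parallel, both between nodes 1 and 3) = 1/(1/10 + 1/159) = 9.408 Ω
R_th = 9.408 Ω
I_n = V_th/R_th = -1.397/9.408 = -0.1485 A, and R_n = R_th = 9.408 Ω

Final answer: I_n = -0.1485 A, R_n = 9.408 Ω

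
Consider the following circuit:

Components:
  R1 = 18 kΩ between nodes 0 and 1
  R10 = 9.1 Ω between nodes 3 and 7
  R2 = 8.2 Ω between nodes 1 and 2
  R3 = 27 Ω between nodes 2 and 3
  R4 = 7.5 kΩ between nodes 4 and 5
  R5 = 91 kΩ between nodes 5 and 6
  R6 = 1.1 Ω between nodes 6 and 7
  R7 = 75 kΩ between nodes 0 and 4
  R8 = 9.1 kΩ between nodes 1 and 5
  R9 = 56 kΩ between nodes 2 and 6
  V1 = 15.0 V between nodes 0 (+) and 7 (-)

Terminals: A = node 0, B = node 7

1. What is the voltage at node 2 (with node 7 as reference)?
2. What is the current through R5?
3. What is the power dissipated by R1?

Nodal analysis, taking node 7 as the 0 V reference.
Source V1 fixes V_0 = 15 V.
KCL at each unknown node (sum of currents leaving = 0; resistances in Ω):
  Node 1: (V_1 - 15)/18000 + (V_1 - V_2)/8.2 + (V_1 - V_5)/9100 = 0
  Node 2: (V_2 - V_1)/8.2 + (V_2 - V_3)/27 + (V_2 - V_6)/56000 = 0
  Node 3: (V_3 - V_2)/27 + (V_3 - 0)/9.1 = 0
  Node 4: (V_4 - V_5)/7500 + (V_4 - 15)/75000 = 0
  Node 5: (V_5 - V_4)/7500 + (V_5 - V_6)/91000 + (V_5 - V_1)/9100 = 0
  Node 6: (V_6 - V_5)/91000 + (V_6 - 0)/1.1 + (V_6 - V_2)/56000 = 0
Collecting terms (coefficients in siemens):
  0.1221·V_1 - 0.122·V_2 - 0.0001099·V_5 = 0.0008333
  0.159·V_2 - 0.122·V_1 - 0.03704·V_3 - 0.00001786·V_6 = 0
  0.1469·V_3 - 0.03704·V_2 = 0
  0.0001467·V_4 - 0.0001333·V_5 = 0.0002
  0.0002542·V_5 - 0.0001099·V_1 - 0.0001333·V_4 - 0.00001099·V_6 = 0
  0.9091·V_6 - 0.00001786·V_2 - 0.00001099·V_5 = 0
Solving these 6 simultaneous equations (Gaussian elimination) gives:
  V_1 = 0.04341 V, V_2 = 0.03537 V, V_3 = 0.008915 V, V_4 = 2.639 V
  V_5 = 1.403 V, V_6 = 0.00001765 V
Part 1:
  Read off the nodal solution: V_2 = 0.03537 V
Part 2:
  I_R5 = (V_5 - V_6)/R5 = (1.403 - 0.00001765)/91000 = 0.00001542 A
  Magnitude: I_R5 = 0.00001542 A
Part 3:
  I_R1 = (V_0 - V_1)/R1 = (15 - 0.04341)/18000 = 0.0008309 A
  P_R1 = I_R1² × R1 = (0.0008309)² × 18000 = 0.01243 W

Final answers:
1. V_2 = 0.03537 V
2. I_R5 = 1.542e-05 A
3. P_R1 = 0.01243 W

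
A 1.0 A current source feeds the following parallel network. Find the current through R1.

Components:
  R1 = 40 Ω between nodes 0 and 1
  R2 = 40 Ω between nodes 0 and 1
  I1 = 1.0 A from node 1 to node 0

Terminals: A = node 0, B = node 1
All resistors sit directly between nodes 0 and 1, so they are in parallel and share one voltage V; the full source current 1 A splits among them.
1/R_par = 1/40 + 1/40 = 0.05 S  =>  R_par = 20 Ω
V = I × R_par = 1 × 20 = 20 V
I_R1 = V/R1 = 20/40 = 0.5 A

Final answer: 0.5 A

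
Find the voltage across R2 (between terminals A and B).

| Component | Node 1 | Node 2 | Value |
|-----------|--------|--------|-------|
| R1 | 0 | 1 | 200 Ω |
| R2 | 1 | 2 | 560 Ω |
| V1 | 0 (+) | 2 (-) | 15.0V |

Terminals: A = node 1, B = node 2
R1 and R2 are in series across V1 (node 0 → node 1 → node 2), and the output A–B is taken across R2, so this is a voltage divider.
Series current: I = V1/(R1 + R2) = 15/(200 + 560) = 15/760 = 0.01974 A
V_R2 = I × R2 = V1 × R2/(R1 + R2) = 15 × 560/760 = 11.05 V

Final answer: 11.05 V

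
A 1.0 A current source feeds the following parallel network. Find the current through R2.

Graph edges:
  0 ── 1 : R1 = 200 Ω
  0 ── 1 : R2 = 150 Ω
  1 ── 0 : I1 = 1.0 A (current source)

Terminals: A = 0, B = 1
All resistors sit directly between nodes 0 and 1, so they are in parallel and share one voltage V; the full source current 1 A splits among them.
1/R_par = 1/200 + 1/150 = 0.01167 S  =>  R_par = 85.71 Ω
V = I × R_par = 1 × 85.71 = 85.71 V
I_R2 = V/R2 = 85.71/150 = 0.5714 A

Final answer: 0.5714 A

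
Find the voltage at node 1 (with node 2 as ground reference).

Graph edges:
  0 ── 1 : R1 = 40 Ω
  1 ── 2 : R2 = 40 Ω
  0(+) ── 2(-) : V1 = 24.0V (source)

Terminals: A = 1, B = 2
Nodal analysis, taking node 2 as the 0 V reference.
Source V1 fixes V_0 = 24 V.
KCL at each unknown node (sum of currents leaving = 0; resistances in Ω):
  Node 1: (V_1 - 24)/40 + (V_1 - 0)/40 = 0
Collecting terms: 0.05 × V_1 = 0.6  =>  V_1 = 12 V
The requested potential is V_1 = 12 V.

Final answer: V_1 = 12 V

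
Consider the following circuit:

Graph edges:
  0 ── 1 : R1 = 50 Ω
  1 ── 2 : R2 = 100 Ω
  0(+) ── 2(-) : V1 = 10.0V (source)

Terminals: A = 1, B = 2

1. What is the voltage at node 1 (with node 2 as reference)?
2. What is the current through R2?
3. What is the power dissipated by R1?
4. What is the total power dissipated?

Nodal analysis, taking node 2 as the 0 V reference.
Source V1 fixes V_0 = 10 V.
KCL at each unknown node (sum of currents leaving = 0; resistances in Ω):
  Node 1: (V_1 - 10)/50 + (V_1 - 0)/100 = 0
Collecting terms: 0.03 × V_1 = 0.2  =>  V_1 = 6.667 V
Part 1:
  Read off the nodal solution: V_1 = 6.667 V
Part 2:
  I_R2 = (V_1 - V_2)/R2 = (6.667 - 0)/100 = 0.06667 A
  Magnitude: I_R2 = 0.06667 A
Part 3:
  I_R1 = (V_0 - V_1)/R1 = (10 - 6.667)/50 = 0.06667 A
  P_R1 = I_R1² × R1 = (0.06667)² × 50 = 0.2222 W
Part 4:
  Power in each resistor, P = (ΔV)²/R:
    P_R1 = (10 - 6.667)²/50 = 0.2222 W
    P_R2 = (6.667 - 0)²/100 = 0.4444 W
  P_total = P_R1 + P_R2 = 0.6667 W

Final answers:
1. V_1 = 6.667 V
2. I_R2 = 0.06667 A
3. P_R1 = 0.2222 W
4. P_total = 0.6667 W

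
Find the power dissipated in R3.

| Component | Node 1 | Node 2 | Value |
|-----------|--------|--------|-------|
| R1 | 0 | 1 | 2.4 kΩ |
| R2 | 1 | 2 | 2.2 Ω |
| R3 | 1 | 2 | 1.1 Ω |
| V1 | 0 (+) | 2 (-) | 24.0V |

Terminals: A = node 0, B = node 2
Nodal analysis, taking node 2 as the 0 V reference.
Source V1 fixes V_0 = 24 V.
KCL at each unknown node (sum of currents leaving = 0; resistances in Ω):
  Node 1: (V_1 - 24)/2400 + (V_1 - 0)/2.2 + (V_1 - 0)/1.1 = 0
Collecting terms: 1.364 × V_1 = 0.01  =>  V_1 = 0.007331 V
I_R3 = (V_1 - V_2)/R3 = (0.007331 - 0)/1.1 = 0.006665 A
P_R3 = I_R3² × R3 = (0.006665)² × 1.1 = 0.00004886 W

Final answer: 4.886e-05 W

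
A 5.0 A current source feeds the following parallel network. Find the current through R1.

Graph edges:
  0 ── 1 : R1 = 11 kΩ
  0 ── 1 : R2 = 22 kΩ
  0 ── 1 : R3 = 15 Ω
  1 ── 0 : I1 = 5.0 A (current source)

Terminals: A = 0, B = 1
All resistors sit directly between nodes 0 and 1, so they are in parallel and share one voltage V; the full source current 5 A splits among them.
1/R_par = 1/11000 + 1/22000 + 1/15 = 0.0668 S  =>  R_par = 14.97 Ω
V = I × R_par = 5 × 14.97 = 74.85 V
I_R1 = V/R1 = 74.85/11000 = 0.006804 A

Final answer: 0.006804 A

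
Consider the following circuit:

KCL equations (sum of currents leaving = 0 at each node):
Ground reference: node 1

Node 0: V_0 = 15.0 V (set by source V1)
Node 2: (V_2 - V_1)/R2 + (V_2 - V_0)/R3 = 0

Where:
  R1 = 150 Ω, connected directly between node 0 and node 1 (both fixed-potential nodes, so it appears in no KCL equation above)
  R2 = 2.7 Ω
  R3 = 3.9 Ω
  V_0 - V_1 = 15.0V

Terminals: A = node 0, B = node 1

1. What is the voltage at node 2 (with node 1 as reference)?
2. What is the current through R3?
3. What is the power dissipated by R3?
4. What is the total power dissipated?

Nodal analysis, taking node 1 as the 0 V reference.
Source V1 fixes V_0 = 15 V.
KCL at each unknown node (sum of currents leaving = 0; resistances in Ω):
  Node 2: (V_2 - 0)/2.7 + (V_2 - 15)/3.9 = 0
Collecting terms: 0.6268 × V_2 = 3.846  =>  V_2 = 6.136 V
Part 1:
  Read off the nodal solution: V_2 = 6.136 V
Part 2:
  I_R3 = (V_0 - V_2)/R3 = (15 - 6.136)/3.9 = 2.273 A
  Magnitude: I_R3 = 2.273 A
Part 3:
  I_R3 = (V_0 - V_2)/R3 = (15 - 6.136)/3.9 = 2.273 A
  P_R3 = I_R3² × R3 = (2.273)² × 3.9 = 20.14 W
Part 4:
  Power in each resistor, P = (ΔV)²/R:
    P_R1 = (15 - 0)²/150 = 1.5 W
    P_R2 = (0 - 6.136)²/2.7 = 13.95 W
    P_R3 = (15 - 6.136)²/3.9 = 20.14 W
  P_total = P_R1 + P_R2 + P_R3 = 35.59 W

Final answers:
1. V_2 = 6.136 V
2. I_R3 = 2.273 A
3. P_R3 = 20.14 W
4. P_total = 35.59 W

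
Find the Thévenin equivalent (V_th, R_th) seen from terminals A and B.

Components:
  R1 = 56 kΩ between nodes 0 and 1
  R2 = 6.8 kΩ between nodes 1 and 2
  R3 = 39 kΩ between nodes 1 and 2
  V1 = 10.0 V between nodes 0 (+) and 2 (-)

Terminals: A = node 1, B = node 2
Step 1 — V_th is the open-circuit voltage V_A - V_B (nothing connected across the terminals).
Nodal analysis, taking node 2 as the 0 V reference.
Source V1 fixes V_0 = 10 V.
KCL at each unknown node (sum of currents leaving = 0; resistances in Ω):
  Node 1: (V_1 - 10)/56000 + (V_1 - 0)/6800 + (V_1 - 0)/39000 = 0
Collecting terms: 0.0001906 × V_1 = 0.0001786  =>  V_1 = 0.9371 V
V_th = V_1 - V_2 = 0.9371 - 0 = 0.9371 V
Step 2 — R_th: zero the source — replace V1 by a short circuit (node 2 merges into node 0) — and find the resistance seen between A (node 1) and B (node 0).
Reduce the network between node 1 (A) and node 0 (B) by series/parallel combination:
  Rp1 = R1 ‖ R2 ‖ R3 (parallel, all between nodes 0 and 1) = 1/(1/56000 + 1/6800 + 1/39000) = 5248 Ω
R_th = 5.248 kΩ

Final answer: V_th = 0.9371 V, R_th = 5.248 kΩ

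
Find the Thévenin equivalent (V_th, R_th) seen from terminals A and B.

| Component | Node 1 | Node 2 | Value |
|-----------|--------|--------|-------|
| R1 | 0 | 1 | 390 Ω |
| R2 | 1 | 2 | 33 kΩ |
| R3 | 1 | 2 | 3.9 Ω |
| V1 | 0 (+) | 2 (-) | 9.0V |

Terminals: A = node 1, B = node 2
Step 1 — V_th is the open-circuit voltage V_A - V_B (nothing connected across the terminals).
Nodal analysis, taking node 2 as the 0 V reference.
Source V1 fixes V_0 = 9 V.
KCL at each unknown node (sum of currents leaving = 0; resistances in Ω):
  Node 1: (V_1 - 9)/390 + (V_1 - 0)/33000 + (V_1 - 0)/3.9 = 0
Collecting terms: 0.259 × V_1 = 0.02308  =>  V_1 = 0.0891 V
V_th = V_1 - V_2 = 0.0891 - 0 = 0.0891 V
Step 2 — R_th: zero the source — replace V1 by a short circuit (node 2 merges into node 0) — and find the resistance seen between A (node 1) and B (node 0).
Reduce the network between node 1 (A) and node 0 (B) by series/parallel combination:
  Rp1 = R1 ‖ R2 ‖ R3 (parallel, all between nodes 0 and 1) = 1/(1/390 + 1/33000 + 1/3.9) = 3.861 Ω
R_th = 3.861 Ω

Final answer: V_th = 0.0891 V, R_th = 3.861 Ω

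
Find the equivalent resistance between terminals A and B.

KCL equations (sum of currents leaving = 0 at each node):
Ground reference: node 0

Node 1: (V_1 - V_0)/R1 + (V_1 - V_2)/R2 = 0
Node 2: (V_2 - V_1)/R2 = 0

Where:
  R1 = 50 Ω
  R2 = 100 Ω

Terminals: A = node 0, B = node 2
Reduce the network between node 0 (A) and node 2 (B) by series/parallel combination:
  Rs1 = R1 + R2 (series, joined only at node 1) = 50 + 100 = 150 Ω
R_eq = 150 Ω

Final answer: 150 Ω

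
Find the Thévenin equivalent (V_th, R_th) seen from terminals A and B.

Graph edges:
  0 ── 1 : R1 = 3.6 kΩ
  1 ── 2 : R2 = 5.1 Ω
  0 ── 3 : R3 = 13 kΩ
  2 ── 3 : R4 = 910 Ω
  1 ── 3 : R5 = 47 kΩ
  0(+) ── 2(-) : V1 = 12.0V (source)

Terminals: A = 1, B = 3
Step 1 — V_th is the open-circuit voltage V_A - V_B (nothing connected across the terminals).
Nodal analysis, taking node 2 as the 0 V reference.
Source V1 fixes V_0 = 12 V.
KCL at each unknown node (sum of currents leaving = 0; resistances in Ω):
  Node 1: (V_1 - 12)/3600 + (V_1 - 0)/5.1 + (V_1 - V_3)/47000 = 0
  Node 3: (V_3 - 12)/13000 + (V_3 - 0)/910 + (V_3 - V_1)/47000 = 0
Collecting terms (coefficients in siemens):
  0.1964·V_1 - 0.00002128·V_3 = 0.003333
  0.001197·V_3 - 0.00002128·V_1 = 0.0009231
Determinant D = (0.1964)(0.001197) - (-0.00002128)(-0.00002128) = 0.0002351
V_1 = [(0.003333)(0.001197) - (-0.00002128)(0.0009231)]/D = 0.01706 V
V_3 = [(0.1964)(0.0009231) - (0.003333)(-0.00002128)]/D = 0.7714 V
V_th = V_1 - V_3 = 0.01706 - 0.7714 = -0.7543 V
Step 2 — R_th: zero the source — replace V1 by a short circuit (node 2 merges into node 0) — and find the resistance seen between A (node 1) and B (node 3).
Reduce the network between node 1 (A) and node 3 (B) by series/parallel combination:
  Rp1 = R1 ‖ R2 (parallel, both between nodes 0 and 1) = 1/(1/3600 + 1/5.1) = 5.093 Ω
  Rp2 = R3 ‖ R4 (parallel, both between nodes 0 and 3) = 1/(1/13000 + 1/910) = 850.5 Ω
  Rs1 = Rp1 + Rp2 (series, joined only at node 0) = 5.093 + 850.5 = 855.6 Ω
  Rp3 = R5 ‖ Rs1 (parallel, both between nodes 1 and 3) = 1/(1/47000 + 1/855.6) = 840.3 Ω
R_th = 840.3 Ω

Final answer: V_th = -0.7543 V, R_th = 840.3 Ω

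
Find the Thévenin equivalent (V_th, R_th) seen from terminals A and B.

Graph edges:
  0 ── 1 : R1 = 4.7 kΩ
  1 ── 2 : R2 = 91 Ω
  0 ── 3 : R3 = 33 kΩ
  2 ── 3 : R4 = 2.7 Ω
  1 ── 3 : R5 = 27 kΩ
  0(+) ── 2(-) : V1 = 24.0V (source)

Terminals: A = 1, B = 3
Step 1 — V_th is the open-circuit voltage V_A - V_B (nothing connected across the terminals).
Nodal analysis, taking node 2 as the 0 V reference.
Source V1 fixes V_0 = 24 V.
KCL at each unknown node (sum of currents leaving = 0; resistances in Ω):
  Node 1: (V_1 - 24)/4700 + (V_1 - 0)/91 + (V_1 - V_3)/27000 = 0
  Node 3: (V_3 - 24)/33000 + (V_3 - 0)/2.7 + (V_3 - V_1)/27000 = 0
Collecting terms (coefficients in siemens):
  0.01124·V_1 - 0.00003704·V_3 = 0.005106
  0.3704·V_3 - 0.00003704·V_1 = 0.0007273
Determinant D = (0.01124)(0.3704) - (-0.00003704)(-0.00003704) = 0.004163
V_1 = [(0.005106)(0.3704) - (-0.00003704)(0.0007273)]/D = 0.4544 V
V_3 = [(0.01124)(0.0007273) - (0.005106)(-0.00003704)]/D = 0.002009 V
V_th = V_1 - V_3 = 0.4544 - 0.002009 = 0.4524 V
Step 2 — R_th: zero the source — replace V1 by a short circuit (node 2 merges into node 0) — and find the resistance seen between A (node 1) and B (node 3).
Reduce the network between node 1 (A) and node 3 (B) by series/parallel combination:
  Rp1 = R1 ‖ R2 (parallel, both between nodes 0 and 1) = 1/(1/4700 + 1/91) = 89.27 Ω
  Rp2 = R3 ‖ R4 (parallel, both between nodes 0 and 3) = 1/(1/33000 + 1/2.7) = 2.7 Ω
  Rs1 = Rp1 + Rp2 (series, joined only at node 0) = 89.27 + 2.7 = 91.97 Ω
  Rp3 = R5 ‖ Rs1 (parallel, both between nodes 1 and 3) = 1/(1/27000 + 1/91.97) = 91.66 Ω
R_th = 91.66 Ω

Final answer: V_th = 0.4524 V, R_th = 91.66 Ω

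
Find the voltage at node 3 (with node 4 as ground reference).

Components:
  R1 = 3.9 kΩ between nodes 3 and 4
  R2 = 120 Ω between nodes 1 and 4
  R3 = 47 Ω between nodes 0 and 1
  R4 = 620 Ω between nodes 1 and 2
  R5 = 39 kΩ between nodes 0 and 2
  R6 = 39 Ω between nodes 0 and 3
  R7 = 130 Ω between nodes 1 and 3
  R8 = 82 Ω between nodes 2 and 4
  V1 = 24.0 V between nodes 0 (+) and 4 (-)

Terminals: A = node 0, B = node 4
Nodal analysis, taking node 4 as the 0 V reference.
Source V1 fixes V_0 = 24 V.
KCL at each unknown node (sum of currents leaving = 0; resistances in Ω):
  Node 1: (V_1 - 0)/120 + (V_1 - 24)/47 + (V_1 - V_2)/620 + (V_1 - V_3)/130 = 0
  Node 2: (V_2 - V_1)/620 + (V_2 - 24)/39000 + (V_2 - 0)/82 = 0
  Node 3: (V_3 - 0)/3900 + (V_3 - 24)/39 + (V_3 - V_1)/130 = 0
Collecting terms (coefficients in siemens):
  0.03892·V_1 - 0.001613·V_2 - 0.007692·V_3 = 0.5106
  0.01383·V_2 - 0.001613·V_1 = 0.0006154
  0.03359·V_3 - 0.007692·V_1 = 0.6154
Solving these 3 simultaneous equations (Gaussian elimination) gives:
  V_1 = 17.63 V, V_2 = 2.1 V, V_3 = 22.36 V
The requested potential is V_3 = 22.36 V.

Final answer: V_3 = 22.36 V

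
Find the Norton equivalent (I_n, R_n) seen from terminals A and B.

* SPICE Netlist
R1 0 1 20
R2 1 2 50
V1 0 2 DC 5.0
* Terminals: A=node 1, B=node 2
Find the Thévenin equivalent first; then I_n = V_th/R_th and R_n = R_th.
Step 1 — V_th is the open-circuit voltage V_A - V_B (nothing connected across the terminals).
Nodal analysis, taking node 2 as the 0 V reference.
Source V1 fixes V_0 = 5 V.
KCL at each unknown node (sum of currents leaving = 0; resistances in Ω):
  Node 1: (V_1 - 5)/20 + (V_1 - 0)/50 = 0
Collecting terms: 0.07 × V_1 = 0.25  =>  V_1 = 3.571 V
V_th = V_1 - V_2 = 3.571 - 0 = 3.571 V
Step 2 — R_th: zero the source — replace V1 by a short circuit (node 2 merges into node 0) — and find the resistance seen between A (node 1) and B (node 0).
Reduce the network between node 1 (A) and node 0 (B) by series/parallel combination:
  Rp1 = R1 ‖ R2 (parallel, both between nodes 0 and 1) = 1/(1/20 + 1/50) = 14.29 Ω
R_th = 14.29 Ω
I_n = V_th/R_th = 3.571/14.29 = 0.25 A, and R_n = R_th = 14.29 Ω

Final answer: I_n = 0.25 A, R_n = 14.29 Ω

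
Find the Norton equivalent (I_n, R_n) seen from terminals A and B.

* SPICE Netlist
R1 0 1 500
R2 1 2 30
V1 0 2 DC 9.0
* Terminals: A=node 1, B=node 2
Find the Thévenin equivalent first; then I_n = V_th/R_th and R_n = R_th.
Step 1 — V_th is the open-circuit voltage V_A - V_B (nothing connected across the terminals).
Nodal analysis, taking node 2 as the 0 V reference.
Source V1 fixes V_0 = 9 V.
KCL at each unknown node (sum of currents leaving = 0; resistances in Ω):
  Node 1: (V_1 - 9)/500 + (V_1 - 0)/30 = 0
Collecting terms: 0.03533 × V_1 = 0.018  =>  V_1 = 0.5094 V
V_th = V_1 - V_2 = 0.5094 - 0 = 0.5094 V
Step 2 — R_th: zero the source — replace V1 by a short circuit (node 2 merges into node 0) — and find the resistance seen between A (node 1) and B (node 0).
Reduce the network between node 1 (A) and node 0 (B) by series/parallel combination:
  Rp1 = R1 ‖ R2 (parallel, both between nodes 0 and 1) = 1/(1/500 + 1/30) = 28.3 Ω
R_th = 28.3 Ω
I_n = V_th/R_th = 0.5094/28.3 = 0.018 A, and R_n = R_th = 28.3 Ω

Final answer: I_n = 0.018 A, R_n = 28.3 Ω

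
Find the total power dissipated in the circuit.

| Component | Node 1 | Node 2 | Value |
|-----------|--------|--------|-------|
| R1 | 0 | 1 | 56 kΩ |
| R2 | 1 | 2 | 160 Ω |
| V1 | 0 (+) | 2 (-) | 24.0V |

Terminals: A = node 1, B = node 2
Nodal analysis, taking node 2 as the 0 V reference.
Source V1 fixes V_0 = 24 V.
KCL at each unknown node (sum of currents leaving = 0; resistances in Ω):
  Node 1: (V_1 - 24)/56000 + (V_1 - 0)/160 = 0
Collecting terms: 0.006268 × V_1 = 0.0004286  =>  V_1 = 0.06838 V
Power in each resistor, P = (ΔV)²/R:
  P_R1 = (24 - 0.06838)²/56000 = 0.01023 W
  P_R2 = (0.06838 - 0)²/160 = 0.00002922 W
P_total = P_R1 + P_R2 = 0.01026 W

Final answer: 0.01026 W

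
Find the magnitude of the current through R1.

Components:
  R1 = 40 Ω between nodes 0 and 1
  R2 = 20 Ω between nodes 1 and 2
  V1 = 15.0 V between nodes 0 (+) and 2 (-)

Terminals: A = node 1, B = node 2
Nodal analysis, taking node 2 as the 0 V reference.
Source V1 fixes V_0 = 15 V.
KCL at each unknown node (sum of currents leaving = 0; resistances in Ω):
  Node 1: (V_1 - 15)/40 + (V_1 - 0)/20 = 0
Collecting terms: 0.075 × V_1 = 0.375  =>  V_1 = 5 V
I_R1 = (V_0 - V_1)/R1 = (15 - 5)/40 = 0.25 A
|I_R1| = 0.25 A

Final answer: |I_R1| = 0.25 A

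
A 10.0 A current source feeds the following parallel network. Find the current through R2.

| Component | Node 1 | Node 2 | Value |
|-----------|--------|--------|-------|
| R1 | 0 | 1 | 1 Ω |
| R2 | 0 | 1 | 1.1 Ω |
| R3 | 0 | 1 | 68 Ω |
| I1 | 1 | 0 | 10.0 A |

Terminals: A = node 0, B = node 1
All resistors sit directly between nodes 0 and 1, so they are in parallel and share one voltage V; the full source current 10 A splits among them.
1/R_par = 1/1 + 1/1.1 + 1/68 = 1.924 S  =>  R_par = 0.5198 Ω
V = I × R_par = 10 × 0.5198 = 5.198 V
I_R2 = V/R2 = 5.198/1.1 = 4.726 A

Final answer: 4.726 A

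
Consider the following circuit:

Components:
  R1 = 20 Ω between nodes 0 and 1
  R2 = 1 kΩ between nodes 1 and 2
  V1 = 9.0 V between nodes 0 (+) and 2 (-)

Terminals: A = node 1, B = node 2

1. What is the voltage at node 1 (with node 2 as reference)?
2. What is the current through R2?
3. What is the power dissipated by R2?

Nodal analysis, taking node 2 as the 0 V reference.
Source V1 fixes V_0 = 9 V.
KCL at each unknown node (sum of currents leaving = 0; resistances in Ω):
  Node 1: (V_1 - 9)/20 + (V_1 - 0)/1000 = 0
Collecting terms: 0.051 × V_1 = 0.45  =>  V_1 = 8.824 V
Part 1:
  Read off the nodal solution: V_1 = 8.824 V
Part 2:
  I_R2 = (V_1 - V_2)/R2 = (8.824 - 0)/1000 = 0.008824 A
  Magnitude: I_R2 = 0.008824 A
Part 3:
  I_R2 = (V_1 - V_2)/R2 = (8.824 - 0)/1000 = 0.008824 A
  P_R2 = I_R2² × R2 = (0.008824)² × 1000 = 0.07785 W

Final answers:
1. V_1 = 8.824 V
2. I_R2 = 0.008824 A
3. P_R2 = 0.07785 W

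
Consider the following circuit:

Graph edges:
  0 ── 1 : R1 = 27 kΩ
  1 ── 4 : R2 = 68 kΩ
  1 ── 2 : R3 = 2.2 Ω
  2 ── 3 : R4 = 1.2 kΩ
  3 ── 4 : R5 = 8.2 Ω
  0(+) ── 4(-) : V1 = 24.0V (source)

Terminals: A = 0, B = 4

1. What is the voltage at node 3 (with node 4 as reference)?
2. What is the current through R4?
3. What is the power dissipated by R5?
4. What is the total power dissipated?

Nodal analysis, taking node 4 as the 0 V reference.
Source V1 fixes V_0 = 24 V.
KCL at each unknown node (sum of currents leaving = 0; resistances in Ω):
  Node 1: (V_1 - 24)/27000 + (V_1 - 0)/68000 + (V_1 - V_2)/2.2 = 0
  Node 2: (V_2 - V_1)/2.2 + (V_2 - V_3)/1200 = 0
  Node 3: (V_3 - V_2)/1200 + (V_3 - 0)/8.2 = 0
Collecting terms (coefficients in siemens):
  0.4546·V_1 - 0.4545·V_2 = 0.0008889
  0.4554·V_2 - 0.4545·V_1 - 0.0008333·V_3 = 0
  0.1228·V_3 - 0.0008333·V_2 = 0
Solving these 3 simultaneous equations (Gaussian elimination) gives:
  V_1 = 1.012 V, V_2 = 1.011 V, V_3 = 0.006859 V
Part 1:
  Read off the nodal solution: V_3 = 0.006859 V
Part 2:
  I_R4 = (V_2 - V_3)/R4 = (1.011 - 0.006859)/1200 = 0.0008365 A
  Magnitude: I_R4 = 0.0008365 A
Part 3:
  I_R5 = (V_3 - V_4)/R5 = (0.006859 - 0)/8.2 = 0.0008365 A
  P_R5 = I_R5² × R5 = (0.0008365)² × 8.2 = 0.000005738 W
Part 4:
  Power in each resistor, P = (ΔV)²/R:
    P_R1 = (24 - 1.012)²/27000 = 0.01957 W
    P_R2 = (1.012 - 0)²/68000 = 0.00001508 W
    P_R3 = (1.012 - 1.011)²/2.2 = 0.000001539 W
    P_R4 = (1.011 - 0.006859)²/1200 = 0.0008397 W
    P_R5 = (0.006859 - 0)²/8.2 = 0.000005738 W
  P_total = P_R1 + P_R2 + P_R3 + P_R4 + P_R5 = 0.02043 W

Final answers:
1. V_3 = 0.006859 V
2. I_R4 = 0.0008365 A
3. P_R5 = 5.738e-06 W
4. P_total = 0.02043 W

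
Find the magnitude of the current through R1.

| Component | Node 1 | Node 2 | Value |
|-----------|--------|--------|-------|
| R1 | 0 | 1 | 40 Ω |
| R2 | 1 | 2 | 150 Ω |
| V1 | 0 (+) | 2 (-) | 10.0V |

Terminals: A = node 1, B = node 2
Nodal analysis, taking node 2 as the 0 V reference.
Source V1 fixes V_0 = 10 V.
KCL at each unknown node (sum of currents leaving = 0; resistances in Ω):
  Node 1: (V_1 - 10)/40 + (V_1 - 0)/150 = 0
Collecting terms: 0.03167 × V_1 = 0.25  =>  V_1 = 7.895 V
I_R1 = (V_0 - V_1)/R1 = (10 - 7.895)/40 = 0.05263 A
|I_R1| = 0.05263 A

Final answer: |I_R1| = 0.05263 A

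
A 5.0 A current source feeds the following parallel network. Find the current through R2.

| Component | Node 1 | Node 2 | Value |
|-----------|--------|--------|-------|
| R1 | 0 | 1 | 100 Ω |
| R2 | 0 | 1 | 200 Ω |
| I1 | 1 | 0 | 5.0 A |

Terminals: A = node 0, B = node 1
All resistors sit directly between nodes 0 and 1, so they are in parallel and share one voltage V; the full source current 5 A splits among them.
1/R_par = 1/100 + 1/200 = 0.015 S  =>  R_par = 66.67 Ω
V = I × R_par = 5 × 66.67 = 333.3 V
I_R2 = V/R2 = 333.3/200 = 1.667 A

Final answer: 1.667 A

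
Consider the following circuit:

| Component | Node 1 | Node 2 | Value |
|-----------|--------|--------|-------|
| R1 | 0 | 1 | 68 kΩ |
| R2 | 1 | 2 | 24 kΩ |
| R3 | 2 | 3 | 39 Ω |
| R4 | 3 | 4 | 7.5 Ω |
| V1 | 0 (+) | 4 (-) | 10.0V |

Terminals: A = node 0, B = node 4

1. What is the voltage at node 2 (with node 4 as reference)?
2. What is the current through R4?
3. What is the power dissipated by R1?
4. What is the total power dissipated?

Nodal analysis, taking node 4 as the 0 V reference.
Source V1 fixes V_0 = 10 V.
KCL at each unknown node (sum of currents leaving = 0; resistances in Ω):
  Node 1: (V_1 - 10)/68000 + (V_1 - V_2)/24000 = 0
  Node 2: (V_2 - V_1)/24000 + (V_2 - V_3)/39 = 0
  Node 3: (V_3 - V_2)/39 + (V_3 - 0)/7.5 = 0
Collecting terms (coefficients in siemens):
  0.00005637·V_1 - 0.00004167·V_2 = 0.0001471
  0.02568·V_2 - 0.00004167·V_1 - 0.02564·V_3 = 0
  0.159·V_3 - 0.02564·V_2 = 0
Solving these 3 simultaneous equations (Gaussian elimination) gives:
  V_1 = 2.612 V, V_2 = 0.005052 V, V_3 = 0.0008148 V
Part 1:
  Read off the nodal solution: V_2 = 0.005052 V
Part 2:
  I_R4 = (V_3 - V_4)/R4 = (0.0008148 - 0)/7.5 = 0.0001086 A
  Magnitude: I_R4 = 0.0001086 A
Part 3:
  I_R1 = (V_0 - V_1)/R1 = (10 - 2.612)/68000 = 0.0001086 A
  P_R1 = I_R1² × R1 = (0.0001086)² × 68000 = 0.0008026 W
Part 4:
  Power in each resistor, P = (ΔV)²/R:
    P_R1 = (10 - 2.612)²/68000 = 0.0008026 W
    P_R2 = (2.612 - 0.005052)²/24000 = 0.0002833 W
    P_R3 = (0.005052 - 0.0008148)²/39 = 0.0000004603 W
    P_R4 = (0.0008148 - 0)²/7.5 = 0.00000008852 W
  P_total = P_R1 + P_R2 + P_R3 + P_R4 = 0.001086 W

Final answers:
1. V_2 = 0.005052 V
2. I_R4 = 0.0001086 A
3. P_R1 = 0.0008026 W
4. P_total = 0.001086 W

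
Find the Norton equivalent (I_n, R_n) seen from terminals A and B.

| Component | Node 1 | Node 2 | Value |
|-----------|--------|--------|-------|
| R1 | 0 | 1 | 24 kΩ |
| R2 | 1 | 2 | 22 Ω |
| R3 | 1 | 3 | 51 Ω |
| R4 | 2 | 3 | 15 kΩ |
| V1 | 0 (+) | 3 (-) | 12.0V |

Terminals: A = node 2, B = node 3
Find the Thévenin equivalent first; then I_n = V_th/R_th and R_n = R_th.
Step 1 — V_th is the open-circuit voltage V_A - V_B (nothing connected across the terminals).
Nodal analysis, taking node 3 as the 0 V reference.
Source V1 fixes V_0 = 12 V.
KCL at each unknown node (sum of currents leaving = 0; resistances in Ω):
  Node 1: (V_1 - 12)/24000 + (V_1 - V_2)/22 + (V_1 - 0)/51 = 0
  Node 2: (V_2 - V_1)/22 + (V_2 - 0)/15000 = 0
Collecting terms (coefficients in siemens):
  0.0651·V_1 - 0.04545·V_2 = 0.0005
  0.04552·V_2 - 0.04545·V_1 = 0
Determinant D = (0.0651)(0.04552) - (-0.04545)(-0.04545) = 0.0008975
V_1 = [(0.0005)(0.04552) - (-0.04545)(0)]/D = 0.02536 V
V_2 = [(0.0651)(0) - (0.0005)(-0.04545)]/D = 0.02532 V
V_th = V_2 - V_3 = 0.02532 - 0 = 0.02532 V
Step 2 — R_th: zero the source — replace V1 by a short circuit (node 3 merges into node 0) — and find the resistance seen between A (node 2) and B (node 0).
Reduce the network between node 2 (A) and node 0 (B) by series/parallel combination:
  Rp1 = R1 ‖ R3 (parallel, both between nodes 0 and 1) = 1/(1/24000 + 1/51) = 50.89 Ω
  Rs1 = R2 + Rp1 (series, joined only at node 1) = 22 + 50.89 = 72.89 Ω
  Rp2 = R4 ‖ Rs1 (parallel, both between nodes 0 and 2) = 1/(1/15000 + 1/72.89) = 72.54 Ω
R_th = 72.54 Ω
I_n = V_th/R_th = 0.02532/72.54 = 0.0003491 A, and R_n = R_th = 72.54 Ω

Final answer: I_n = 0.0003491 A, R_n = 72.54 Ω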